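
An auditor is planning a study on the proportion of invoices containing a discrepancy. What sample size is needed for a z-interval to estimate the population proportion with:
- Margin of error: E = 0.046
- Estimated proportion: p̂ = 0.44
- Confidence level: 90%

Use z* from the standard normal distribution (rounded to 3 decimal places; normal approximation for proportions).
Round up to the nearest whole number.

Using z* for proportion z-interval (normal approximation).

For 90% confidence, z* = 1.645 (from standard normal table)

Sample size formula for proportion z-interval: n = z*²p̂(1-p̂)/E²

n = 1.645² × 0.44 × 0.56 / 0.046²
  = 2.706025 × 0.2464 / 0.002116
  = 315.1061

Round up to the nearest whole number: n = 316

316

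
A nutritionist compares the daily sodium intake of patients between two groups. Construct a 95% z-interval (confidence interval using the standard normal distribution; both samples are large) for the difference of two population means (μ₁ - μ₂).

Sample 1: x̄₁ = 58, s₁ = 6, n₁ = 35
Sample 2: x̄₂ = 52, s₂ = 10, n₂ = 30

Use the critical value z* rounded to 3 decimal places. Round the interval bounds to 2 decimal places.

Both samples are large (n₁ = 35 ≥ 30, n₂ = 30 ≥ 30), so a z-interval for the difference of means applies.

Point estimate: x̄₁ - x̄₂ = 58 - 52 = 6

Standard error: SE = √(s₁²/n₁ + s₂²/n₂)
= √(6²/35 + 10²/30)
= √(1.028571 + 3.333333)
= 2.088517

For 95% confidence, z* = 1.96 (from standard normal table)
Margin of error: E = z* × SE = 1.96 × 2.088517 = 4.0935

Z-interval: (x̄₁ - x̄₂) ± E = 6 ± 4.0935 = (1.9065, 10.0935)

Rounded to 2 decimal places:

(1.91, 10.09)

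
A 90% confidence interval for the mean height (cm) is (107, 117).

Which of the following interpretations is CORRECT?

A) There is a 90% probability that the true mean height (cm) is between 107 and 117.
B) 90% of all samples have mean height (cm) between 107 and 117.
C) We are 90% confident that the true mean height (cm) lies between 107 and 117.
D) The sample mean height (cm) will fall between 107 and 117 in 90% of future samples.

A confidence interval represents our confidence in the procedure, not a probability statement about the parameter.

Key concept: If we repeated this sampling process many times and computed a 90% CI each time, about 90% of those intervals would contain the true population parameter.

For this specific interval (107, 117):
- Midpoint (point estimate): 112
- Margin of error: 5

The correct interpretation is the one stating confidence that the true parameter lies in the interval — option C.

C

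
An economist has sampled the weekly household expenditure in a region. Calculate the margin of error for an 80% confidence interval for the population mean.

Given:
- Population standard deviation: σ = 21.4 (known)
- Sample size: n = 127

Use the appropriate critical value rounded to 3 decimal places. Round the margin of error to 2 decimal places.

The population standard deviation σ is known, so use the z-interval margin of error formula.

For 80% confidence, z* = 1.282 (from standard normal table)

Margin of error formula for z-interval: E = z* × σ/√n

E = 1.282 × 21.4/√127
  = 1.282 × 1.898943
  = 2.4344

Rounded to 2 decimal places:

2.43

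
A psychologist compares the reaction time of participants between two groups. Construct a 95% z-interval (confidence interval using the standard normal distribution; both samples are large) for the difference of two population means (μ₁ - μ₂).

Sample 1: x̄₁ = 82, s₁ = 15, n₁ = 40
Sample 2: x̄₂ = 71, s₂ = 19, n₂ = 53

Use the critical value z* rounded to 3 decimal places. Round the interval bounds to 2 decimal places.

Both samples are large (n₁ = 40 ≥ 30, n₂ = 53 ≥ 30), so a z-interval for the difference of means applies.

Point estimate: x̄₁ - x̄₂ = 82 - 71 = 11

Standard error: SE = √(s₁²/n₁ + s₂²/n₂)
= √(15²/40 + 19²/53)
= √(5.625000 + 6.811321)
= 3.526517

For 95% confidence, z* = 1.96 (from standard normal table)
Margin of error: E = z* × SE = 1.96 × 3.526517 = 6.9120

Z-interval: (x̄₁ - x̄₂) ± E = 11 ± 6.9120 = (4.0880, 17.9120)

Rounded to 2 decimal places:

(4.09, 17.91)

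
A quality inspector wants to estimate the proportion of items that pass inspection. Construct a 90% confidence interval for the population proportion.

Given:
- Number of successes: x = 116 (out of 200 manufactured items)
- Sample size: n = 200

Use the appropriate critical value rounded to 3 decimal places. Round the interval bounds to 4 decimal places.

Sample proportion: p̂ = 116/200 = 0.580000

Check conditions for normal approximation:
  np̂ = 116 ≥ 10 ✓
  n(1-p̂) = 84 ≥ 10 ✓

The sample is large enough, so use a z-interval (normal approximation) for the proportion.

For 90% confidence, z* = 1.645 (from standard normal table)

Standard error: SE = √(p̂(1-p̂)/n) = √(0.580000×0.420000/200) = 0.03489986

Margin of error: E = z* × SE = 1.645 × 0.03489986 = 0.057410

Z-interval: p̂ ± E = 0.580000 ± 0.057410 = (0.522590, 0.637410)

Rounded to 4 decimal places:

(0.5226, 0.6374)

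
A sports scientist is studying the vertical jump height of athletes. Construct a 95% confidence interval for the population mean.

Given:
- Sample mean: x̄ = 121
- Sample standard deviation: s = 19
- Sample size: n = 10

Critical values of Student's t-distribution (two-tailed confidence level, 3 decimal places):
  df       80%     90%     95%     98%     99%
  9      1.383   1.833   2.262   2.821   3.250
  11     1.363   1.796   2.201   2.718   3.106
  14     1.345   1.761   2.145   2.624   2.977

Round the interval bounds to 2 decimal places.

The population standard deviation σ is unknown (only the sample standard deviation s is given), so use a t-interval with df = n - 1 = 10 - 1 = 9.

For 95% confidence with df = 9, t* = 2.262 (from t-table)

Standard error: SE = s/√n = 19/√10 = 6.008328

Margin of error: E = t* × SE = 2.262 × 6.008328 = 13.5908

T-interval: x̄ ± E = 121 ± 13.5908 = (107.4092, 134.5908)

Rounded to 2 decimal places:

(107.41, 134.59)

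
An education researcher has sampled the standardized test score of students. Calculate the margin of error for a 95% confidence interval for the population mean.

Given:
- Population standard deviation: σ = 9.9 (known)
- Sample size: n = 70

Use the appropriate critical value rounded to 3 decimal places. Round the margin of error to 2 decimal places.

The population standard deviation σ is known, so use the z-interval margin of error formula.

For 95% confidence, z* = 1.96 (from standard normal table)

Margin of error formula for z-interval: E = z* × σ/√n

E = 1.96 × 9.9/√70
  = 1.96 × 1.183276
  = 2.3192

Rounded to 2 decimal places:

2.32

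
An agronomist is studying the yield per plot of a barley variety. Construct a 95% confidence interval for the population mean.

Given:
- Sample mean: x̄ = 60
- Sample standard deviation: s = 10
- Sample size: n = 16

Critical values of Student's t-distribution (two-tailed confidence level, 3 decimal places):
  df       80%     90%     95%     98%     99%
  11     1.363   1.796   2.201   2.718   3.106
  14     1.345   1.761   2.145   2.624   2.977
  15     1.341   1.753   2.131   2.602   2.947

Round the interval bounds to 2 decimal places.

The population standard deviation σ is unknown (only the sample standard deviation s is given), so use a t-interval with df = n - 1 = 16 - 1 = 15.

For 95% confidence with df = 15, t* = 2.131 (from t-table)

Standard error: SE = s/√n = 10/√16 = 2.500000

Margin of error: E = t* × SE = 2.131 × 2.500000 = 5.3275

T-interval: x̄ ± E = 60 ± 5.3275 = (54.6725, 65.3275)

Rounded to 2 decimal places:

(54.67, 65.33)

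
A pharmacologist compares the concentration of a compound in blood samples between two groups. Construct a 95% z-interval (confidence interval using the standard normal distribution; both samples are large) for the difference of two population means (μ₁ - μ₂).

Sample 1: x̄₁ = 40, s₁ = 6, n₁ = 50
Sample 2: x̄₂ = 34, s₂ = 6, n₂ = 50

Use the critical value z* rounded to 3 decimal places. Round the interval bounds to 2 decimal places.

Both samples are large (n₁ = 50 ≥ 30, n₂ = 50 ≥ 30), so a z-interval for the difference of means applies.

Point estimate: x̄₁ - x̄₂ = 40 - 34 = 6

Standard error: SE = √(s₁²/n₁ + s₂²/n₂)
= √(6²/50 + 6²/50)
= √(0.720000 + 0.720000)
= 1.200000

For 95% confidence, z* = 1.96 (from standard normal table)
Margin of error: E = z* × SE = 1.96 × 1.200000 = 2.3520

Z-interval: (x̄₁ - x̄₂) ± E = 6 ± 2.3520 = (3.6480, 8.3520)

Rounded to 2 decimal places:

(3.65, 8.35)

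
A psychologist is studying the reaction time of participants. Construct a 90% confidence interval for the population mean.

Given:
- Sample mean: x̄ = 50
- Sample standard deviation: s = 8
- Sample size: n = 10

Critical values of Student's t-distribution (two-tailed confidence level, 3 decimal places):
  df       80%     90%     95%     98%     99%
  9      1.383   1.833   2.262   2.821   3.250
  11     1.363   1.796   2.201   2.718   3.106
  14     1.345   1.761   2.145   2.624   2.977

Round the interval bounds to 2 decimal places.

The population standard deviation σ is unknown (only the sample standard deviation s is given), so use a t-interval with df = n - 1 = 10 - 1 = 9.

For 90% confidence with df = 9, t* = 1.833 (from t-table)

Standard error: SE = s/√n = 8/√10 = 2.529822

Margin of error: E = t* × SE = 1.833 × 2.529822 = 4.6372

T-interval: x̄ ± E = 50 ± 4.6372 = (45.3628, 54.6372)

Rounded to 2 decimal places:

(45.36, 54.64)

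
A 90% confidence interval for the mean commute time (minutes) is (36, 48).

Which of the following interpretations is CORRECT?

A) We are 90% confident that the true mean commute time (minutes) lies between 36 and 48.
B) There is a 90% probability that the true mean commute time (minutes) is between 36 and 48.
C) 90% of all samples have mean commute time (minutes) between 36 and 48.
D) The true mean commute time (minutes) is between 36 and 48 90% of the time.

A confidence interval represents our confidence in the procedure, not a probability statement about the parameter.

Key concept: If we repeated this sampling process many times and computed a 90% CI each time, about 90% of those intervals would contain the true population parameter.

For this specific interval (36, 48):
- Midpoint (point estimate): 42
- Margin of error: 6

The correct interpretation is the one stating confidence that the true parameter lies in the interval — option A.

A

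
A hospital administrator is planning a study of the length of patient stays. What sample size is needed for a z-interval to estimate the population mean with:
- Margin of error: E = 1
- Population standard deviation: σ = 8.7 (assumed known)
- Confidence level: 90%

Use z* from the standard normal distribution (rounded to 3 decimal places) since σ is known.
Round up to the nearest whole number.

Using z* since population σ is known (z-interval formula).

For 90% confidence, z* = 1.645 (from standard normal table)

Sample size formula for z-interval: n = (z*σ/E)²

n = (1.645 × 8.7 / 1)²
  = (14.311500)²
  = 204.8190

Round up to the nearest whole number: n = 205

205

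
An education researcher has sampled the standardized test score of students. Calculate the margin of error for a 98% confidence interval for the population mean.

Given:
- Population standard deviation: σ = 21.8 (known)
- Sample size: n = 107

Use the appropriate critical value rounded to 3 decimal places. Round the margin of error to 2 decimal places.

The population standard deviation σ is known, so use the z-interval margin of error formula.

For 98% confidence, z* = 2.326 (from standard normal table)

Margin of error formula for z-interval: E = z* × σ/√n

E = 2.326 × 21.8/√107
  = 2.326 × 2.107486
  = 4.9020

Rounded to 2 decimal places:

4.90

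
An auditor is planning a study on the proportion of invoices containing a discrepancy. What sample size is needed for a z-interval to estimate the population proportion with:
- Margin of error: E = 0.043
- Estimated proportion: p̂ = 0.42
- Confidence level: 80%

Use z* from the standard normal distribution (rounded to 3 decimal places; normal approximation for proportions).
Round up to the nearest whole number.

Using z* for proportion z-interval (normal approximation).

For 80% confidence, z* = 1.282 (from standard normal table)

Sample size formula for proportion z-interval: n = z*²p̂(1-p̂)/E²

n = 1.282² × 0.42 × 0.58 / 0.043²
  = 1.643524 × 0.2436 / 0.001849
  = 216.5292

Round up to the nearest whole number: n = 217

217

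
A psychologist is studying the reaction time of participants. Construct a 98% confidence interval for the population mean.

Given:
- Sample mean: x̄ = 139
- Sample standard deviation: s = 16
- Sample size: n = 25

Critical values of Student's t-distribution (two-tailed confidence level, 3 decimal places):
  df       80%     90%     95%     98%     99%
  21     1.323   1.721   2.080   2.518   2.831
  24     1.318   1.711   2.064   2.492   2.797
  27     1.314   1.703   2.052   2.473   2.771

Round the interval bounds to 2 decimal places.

The population standard deviation σ is unknown (only the sample standard deviation s is given), so use a t-interval with df = n - 1 = 25 - 1 = 24.

For 98% confidence with df = 24, t* = 2.492 (from t-table)

Standard error: SE = s/√n = 16/√25 = 3.200000

Margin of error: E = t* × SE = 2.492 × 3.200000 = 7.9744

T-interval: x̄ ± E = 139 ± 7.9744 = (131.0256, 146.9744)

Rounded to 2 decimal places:

(131.03, 146.97)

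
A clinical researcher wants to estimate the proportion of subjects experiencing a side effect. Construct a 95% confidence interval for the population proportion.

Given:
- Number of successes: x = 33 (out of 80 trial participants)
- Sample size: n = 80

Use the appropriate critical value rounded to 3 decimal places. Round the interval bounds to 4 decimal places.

Sample proportion: p̂ = 33/80 = 0.412500

Check conditions for normal approximation:
  np̂ = 33 ≥ 10 ✓
  n(1-p̂) = 47 ≥ 10 ✓

The sample is large enough, so use a z-interval (normal approximation) for the proportion.

For 95% confidence, z* = 1.96 (from standard normal table)

Standard error: SE = √(p̂(1-p̂)/n) = √(0.412500×0.587500/80) = 0.05503905

Margin of error: E = z* × SE = 1.96 × 0.05503905 = 0.107877

Z-interval: p̂ ± E = 0.412500 ± 0.107877 = (0.304623, 0.520377)

Rounded to 4 decimal places:

(0.3046, 0.5204)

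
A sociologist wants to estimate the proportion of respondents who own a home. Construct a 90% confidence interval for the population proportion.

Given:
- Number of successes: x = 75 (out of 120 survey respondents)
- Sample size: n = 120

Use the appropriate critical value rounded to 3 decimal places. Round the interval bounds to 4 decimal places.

Sample proportion: p̂ = 75/120 = 0.625000

Check conditions for normal approximation:
  np̂ = 75 ≥ 10 ✓
  n(1-p̂) = 45 ≥ 10 ✓

The sample is large enough, so use a z-interval (normal approximation) for the proportion.

For 90% confidence, z* = 1.645 (from standard normal table)

Standard error: SE = √(p̂(1-p̂)/n) = √(0.625000×0.375000/120) = 0.04419417

Margin of error: E = z* × SE = 1.645 × 0.04419417 = 0.072699

Z-interval: p̂ ± E = 0.625000 ± 0.072699 = (0.552301, 0.697699)

Rounded to 4 decimal places:

(0.5523, 0.6977)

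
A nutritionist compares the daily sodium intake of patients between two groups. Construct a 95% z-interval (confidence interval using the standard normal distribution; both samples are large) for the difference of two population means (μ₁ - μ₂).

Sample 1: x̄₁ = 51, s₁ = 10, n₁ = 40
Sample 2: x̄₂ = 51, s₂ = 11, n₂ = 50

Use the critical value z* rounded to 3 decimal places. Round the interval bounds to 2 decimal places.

Both samples are large (n₁ = 40 ≥ 30, n₂ = 50 ≥ 30), so a z-interval for the difference of means applies.

Point estimate: x̄₁ - x̄₂ = 51 - 51 = 0

Standard error: SE = √(s₁²/n₁ + s₂²/n₂)
= √(10²/40 + 11²/50)
= √(2.500000 + 2.420000)
= 2.218107

For 95% confidence, z* = 1.96 (from standard normal table)
Margin of error: E = z* × SE = 1.96 × 2.218107 = 4.3475

Z-interval: (x̄₁ - x̄₂) ± E = 0 ± 4.3475 = (-4.3475, 4.3475)

Rounded to 2 decimal places:

(-4.35, 4.35)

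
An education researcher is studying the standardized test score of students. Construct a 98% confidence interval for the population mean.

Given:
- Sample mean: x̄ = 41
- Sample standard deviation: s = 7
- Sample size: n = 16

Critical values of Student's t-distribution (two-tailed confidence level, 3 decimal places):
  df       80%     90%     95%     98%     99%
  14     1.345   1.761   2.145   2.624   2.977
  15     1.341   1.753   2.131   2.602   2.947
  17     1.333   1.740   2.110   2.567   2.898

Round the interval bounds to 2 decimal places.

The population standard deviation σ is unknown (only the sample standard deviation s is given), so use a t-interval with df = n - 1 = 16 - 1 = 15.

For 98% confidence with df = 15, t* = 2.602 (from t-table)

Standard error: SE = s/√n = 7/√16 = 1.750000

Margin of error: E = t* × SE = 2.602 × 1.750000 = 4.5535

T-interval: x̄ ± E = 41 ± 4.5535 = (36.4465, 45.5535)

Rounded to 2 decimal places:

(36.45, 45.55)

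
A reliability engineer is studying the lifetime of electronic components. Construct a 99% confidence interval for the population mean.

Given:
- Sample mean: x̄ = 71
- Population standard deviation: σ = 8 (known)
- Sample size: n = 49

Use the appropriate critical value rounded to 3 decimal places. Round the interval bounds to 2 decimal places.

The population standard deviation σ is known, so use a z-interval (standard normal critical value).

For 99% confidence, z* = 2.576 (from standard normal table)

Standard error: SE = σ/√n = 8/√49 = 1.142857

Margin of error: E = z* × SE = 2.576 × 1.142857 = 2.9440

Z-interval: x̄ ± E = 71 ± 2.9440 = (68.0560, 73.9440)

Rounded to 2 decimal places:

(68.06, 73.94)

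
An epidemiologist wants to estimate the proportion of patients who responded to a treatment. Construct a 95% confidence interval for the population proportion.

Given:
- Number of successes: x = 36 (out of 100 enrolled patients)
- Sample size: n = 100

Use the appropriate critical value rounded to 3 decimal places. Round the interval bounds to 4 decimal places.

Sample proportion: p̂ = 36/100 = 0.360000

Check conditions for normal approximation:
  np̂ = 36 ≥ 10 ✓
  n(1-p̂) = 64 ≥ 10 ✓

The sample is large enough, so use a z-interval (normal approximation) for the proportion.

For 95% confidence, z* = 1.96 (from standard normal table)

Standard error: SE = √(p̂(1-p̂)/n) = √(0.360000×0.640000/100) = 0.04800000

Margin of error: E = z* × SE = 1.96 × 0.04800000 = 0.094080

Z-interval: p̂ ± E = 0.360000 ± 0.094080 = (0.265920, 0.454080)

Rounded to 4 decimal places:

(0.2659, 0.4541)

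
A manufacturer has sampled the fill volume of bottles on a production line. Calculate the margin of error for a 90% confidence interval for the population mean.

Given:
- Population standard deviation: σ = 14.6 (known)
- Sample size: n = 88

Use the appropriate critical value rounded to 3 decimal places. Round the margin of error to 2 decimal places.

The population standard deviation σ is known, so use the z-interval margin of error formula.

For 90% confidence, z* = 1.645 (from standard normal table)

Margin of error formula for z-interval: E = z* × σ/√n

E = 1.645 × 14.6/√88
  = 1.645 × 1.556365
  = 2.5602

Rounded to 2 decimal places:

2.56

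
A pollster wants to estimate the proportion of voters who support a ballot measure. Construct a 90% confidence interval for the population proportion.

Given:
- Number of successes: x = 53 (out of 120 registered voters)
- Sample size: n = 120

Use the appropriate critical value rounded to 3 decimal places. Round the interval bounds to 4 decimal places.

Sample proportion: p̂ = 53/120 = 0.441667

Check conditions for normal approximation:
  np̂ = 53 ≥ 10 ✓
  n(1-p̂) = 67 ≥ 10 ✓

The sample is large enough, so use a z-interval (normal approximation) for the proportion.

For 90% confidence, z* = 1.645 (from standard normal table)

Standard error: SE = √(p̂(1-p̂)/n) = √(0.441667×0.558333/120) = 0.04533185

Margin of error: E = z* × SE = 1.645 × 0.04533185 = 0.074571

Z-interval: p̂ ± E = 0.441667 ± 0.074571 = (0.367096, 0.516238)

Rounded to 4 decimal places:

(0.3671, 0.5162)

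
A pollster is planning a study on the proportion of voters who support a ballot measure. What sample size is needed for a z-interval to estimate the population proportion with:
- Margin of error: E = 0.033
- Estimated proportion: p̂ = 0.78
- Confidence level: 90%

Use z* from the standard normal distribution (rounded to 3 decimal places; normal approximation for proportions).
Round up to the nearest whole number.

Using z* for proportion z-interval (normal approximation).

For 90% confidence, z* = 1.645 (from standard normal table)

Sample size formula for proportion z-interval: n = z*²p̂(1-p̂)/E²

n = 1.645² × 0.78 × 0.22 / 0.033²
  = 2.706025 × 0.1716 / 0.001089
  = 426.4039

Round up to the nearest whole number: n = 427

427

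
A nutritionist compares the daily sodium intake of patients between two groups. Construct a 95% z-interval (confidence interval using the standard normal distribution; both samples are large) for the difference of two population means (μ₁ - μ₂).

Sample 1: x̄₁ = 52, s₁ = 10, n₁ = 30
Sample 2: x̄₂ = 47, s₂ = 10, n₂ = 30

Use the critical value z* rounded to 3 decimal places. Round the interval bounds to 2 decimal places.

Both samples are large (n₁ = 30 ≥ 30, n₂ = 30 ≥ 30), so a z-interval for the difference of means applies.

Point estimate: x̄₁ - x̄₂ = 52 - 47 = 5

Standard error: SE = √(s₁²/n₁ + s₂²/n₂)
= √(10²/30 + 10²/30)
= √(3.333333 + 3.333333)
= 2.581989

For 95% confidence, z* = 1.96 (from standard normal table)
Margin of error: E = z* × SE = 1.96 × 2.581989 = 5.0607

Z-interval: (x̄₁ - x̄₂) ± E = 5 ± 5.0607 = (-0.0607, 10.0607)

Rounded to 2 decimal places:

(-0.06, 10.06)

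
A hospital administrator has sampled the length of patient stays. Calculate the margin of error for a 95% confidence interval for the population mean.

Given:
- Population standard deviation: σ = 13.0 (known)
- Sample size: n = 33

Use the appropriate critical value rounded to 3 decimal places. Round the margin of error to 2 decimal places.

The population standard deviation σ is known, so use the z-interval margin of error formula.

For 95% confidence, z* = 1.96 (from standard normal table)

Margin of error formula for z-interval: E = z* × σ/√n

E = 1.96 × 13.0/√33
  = 1.96 × 2.263010
  = 4.4355

Rounded to 2 decimal places:

4.44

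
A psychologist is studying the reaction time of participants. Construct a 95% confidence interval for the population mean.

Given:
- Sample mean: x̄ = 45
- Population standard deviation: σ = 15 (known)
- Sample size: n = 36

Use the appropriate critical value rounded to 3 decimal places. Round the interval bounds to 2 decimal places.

The population standard deviation σ is known, so use a z-interval (standard normal critical value).

For 95% confidence, z* = 1.96 (from standard normal table)

Standard error: SE = σ/√n = 15/√36 = 2.500000

Margin of error: E = z* × SE = 1.96 × 2.500000 = 4.9000

Z-interval: x̄ ± E = 45 ± 4.9000 = (40.1000, 49.9000)

Rounded to 2 decimal places:

(40.10, 49.90)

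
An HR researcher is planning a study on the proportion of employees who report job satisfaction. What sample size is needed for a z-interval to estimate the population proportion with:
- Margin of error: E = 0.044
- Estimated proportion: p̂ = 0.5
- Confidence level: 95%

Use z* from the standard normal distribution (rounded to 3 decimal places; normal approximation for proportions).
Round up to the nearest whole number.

Using z* for proportion z-interval (normal approximation).

For 95% confidence, z* = 1.96 (from standard normal table)

Sample size formula for proportion z-interval: n = z*²p̂(1-p̂)/E²

n = 1.96² × 0.5 × 0.5 / 0.044²
  = 3.8416 × 0.25 / 0.001936
  = 496.0744

Round up to the nearest whole number: n = 497

497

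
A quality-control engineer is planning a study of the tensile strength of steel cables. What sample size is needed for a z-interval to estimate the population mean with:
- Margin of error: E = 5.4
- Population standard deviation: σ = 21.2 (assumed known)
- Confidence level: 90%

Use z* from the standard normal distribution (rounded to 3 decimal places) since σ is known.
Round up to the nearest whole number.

Using z* since population σ is known (z-interval formula).

For 90% confidence, z* = 1.645 (from standard normal table)

Sample size formula for z-interval: n = (z*σ/E)²

n = (1.645 × 21.2 / 5.4)²
  = (6.458148)²
  = 41.7077

Round up to the nearest whole number: n = 42

42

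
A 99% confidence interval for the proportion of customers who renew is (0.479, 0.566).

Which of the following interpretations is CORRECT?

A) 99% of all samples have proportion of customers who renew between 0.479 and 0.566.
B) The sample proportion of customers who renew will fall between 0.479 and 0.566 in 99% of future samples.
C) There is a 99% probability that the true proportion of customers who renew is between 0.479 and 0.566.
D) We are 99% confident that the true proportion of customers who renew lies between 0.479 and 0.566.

A confidence interval represents our confidence in the procedure, not a probability statement about the parameter.

Key concept: If we repeated this sampling process many times and computed a 99% CI each time, about 99% of those intervals would contain the true population parameter.

For this specific interval (0.479, 0.566):
- Midpoint (point estimate): 0.5225
- Margin of error: 0.0435

The correct interpretation is the one stating confidence that the true parameter lies in the interval — option D.

D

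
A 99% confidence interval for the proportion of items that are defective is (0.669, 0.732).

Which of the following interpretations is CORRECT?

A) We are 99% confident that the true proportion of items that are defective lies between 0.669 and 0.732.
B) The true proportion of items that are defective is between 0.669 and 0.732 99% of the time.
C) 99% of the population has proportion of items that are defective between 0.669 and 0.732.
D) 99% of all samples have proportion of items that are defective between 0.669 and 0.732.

A confidence interval represents our confidence in the procedure, not a probability statement about the parameter.

Key concept: If we repeated this sampling process many times and computed a 99% CI each time, about 99% of those intervals would contain the true population parameter.

For this specific interval (0.669, 0.732):
- Midpoint (point estimate): 0.7005
- Margin of error: 0.0315

The correct interpretation is the one stating confidence that the true parameter lies in the interval — option A.

A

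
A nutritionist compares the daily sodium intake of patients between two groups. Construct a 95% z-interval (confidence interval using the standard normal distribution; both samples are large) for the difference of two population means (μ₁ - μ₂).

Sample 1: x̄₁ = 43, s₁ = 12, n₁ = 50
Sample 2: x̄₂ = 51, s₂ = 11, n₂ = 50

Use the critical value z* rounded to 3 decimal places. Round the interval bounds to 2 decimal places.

Both samples are large (n₁ = 50 ≥ 30, n₂ = 50 ≥ 30), so a z-interval for the difference of means applies.

Point estimate: x̄₁ - x̄₂ = 43 - 51 = -8

Standard error: SE = √(s₁²/n₁ + s₂²/n₂)
= √(12²/50 + 11²/50)
= √(2.880000 + 2.420000)
= 2.302173

For 95% confidence, z* = 1.96 (from standard normal table)
Margin of error: E = z* × SE = 1.96 × 2.302173 = 4.5123

Z-interval: (x̄₁ - x̄₂) ± E = -8 ± 4.5123 = (-12.5123, -3.4877)

Rounded to 2 decimal places:

(-12.51, -3.49)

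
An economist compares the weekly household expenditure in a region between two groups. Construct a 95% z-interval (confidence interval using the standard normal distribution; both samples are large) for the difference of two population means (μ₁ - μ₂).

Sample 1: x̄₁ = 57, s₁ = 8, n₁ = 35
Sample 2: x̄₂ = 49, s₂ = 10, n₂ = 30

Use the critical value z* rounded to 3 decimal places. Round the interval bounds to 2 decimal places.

Both samples are large (n₁ = 35 ≥ 30, n₂ = 30 ≥ 30), so a z-interval for the difference of means applies.

Point estimate: x̄₁ - x̄₂ = 57 - 49 = 8

Standard error: SE = √(s₁²/n₁ + s₂²/n₂)
= √(8²/35 + 10²/30)
= √(1.828571 + 3.333333)
= 2.271983

For 95% confidence, z* = 1.96 (from standard normal table)
Margin of error: E = z* × SE = 1.96 × 2.271983 = 4.4531

Z-interval: (x̄₁ - x̄₂) ± E = 8 ± 4.4531 = (3.5469, 12.4531)

Rounded to 2 decimal places:

(3.55, 12.45)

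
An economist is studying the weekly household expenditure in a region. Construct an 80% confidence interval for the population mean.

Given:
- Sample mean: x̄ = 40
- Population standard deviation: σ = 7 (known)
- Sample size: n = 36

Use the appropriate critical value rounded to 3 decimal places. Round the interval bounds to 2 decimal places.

The population standard deviation σ is known, so use a z-interval (standard normal critical value).

For 80% confidence, z* = 1.282 (from standard normal table)

Standard error: SE = σ/√n = 7/√36 = 1.166667

Margin of error: E = z* × SE = 1.282 × 1.166667 = 1.4957

Z-interval: x̄ ± E = 40 ± 1.4957 = (38.5043, 41.4957)

Rounded to 2 decimal places:

(38.50, 41.50)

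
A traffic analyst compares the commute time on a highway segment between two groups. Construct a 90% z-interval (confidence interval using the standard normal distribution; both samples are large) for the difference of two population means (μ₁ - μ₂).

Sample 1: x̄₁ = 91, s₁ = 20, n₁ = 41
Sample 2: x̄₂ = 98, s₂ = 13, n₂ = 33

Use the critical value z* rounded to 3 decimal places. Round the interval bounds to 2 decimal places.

Both samples are large (n₁ = 41 ≥ 30, n₂ = 33 ≥ 30), so a z-interval for the difference of means applies.

Point estimate: x̄₁ - x̄₂ = 91 - 98 = -7

Standard error: SE = √(s₁²/n₁ + s₂²/n₂)
= √(20²/41 + 13²/33)
= √(9.756098 + 5.121212)
= 3.857112

For 90% confidence, z* = 1.645 (from standard normal table)
Margin of error: E = z* × SE = 1.645 × 3.857112 = 6.3449

Z-interval: (x̄₁ - x̄₂) ± E = -7 ± 6.3449 = (-13.3449, -0.6551)

Rounded to 2 decimal places:

(-13.34, -0.66)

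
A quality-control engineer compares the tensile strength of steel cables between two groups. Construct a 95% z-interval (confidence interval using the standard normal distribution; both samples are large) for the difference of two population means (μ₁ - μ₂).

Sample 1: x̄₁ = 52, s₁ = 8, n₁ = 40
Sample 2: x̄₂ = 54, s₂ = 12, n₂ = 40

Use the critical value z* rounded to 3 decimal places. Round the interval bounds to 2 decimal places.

Both samples are large (n₁ = 40 ≥ 30, n₂ = 40 ≥ 30), so a z-interval for the difference of means applies.

Point estimate: x̄₁ - x̄₂ = 52 - 54 = -2

Standard error: SE = √(s₁²/n₁ + s₂²/n₂)
= √(8²/40 + 12²/40)
= √(1.600000 + 3.600000)
= 2.280351

For 95% confidence, z* = 1.96 (from standard normal table)
Margin of error: E = z* × SE = 1.96 × 2.280351 = 4.4695

Z-interval: (x̄₁ - x̄₂) ± E = -2 ± 4.4695 = (-6.4695, 2.4695)

Rounded to 2 decimal places:

(-6.47, 2.47)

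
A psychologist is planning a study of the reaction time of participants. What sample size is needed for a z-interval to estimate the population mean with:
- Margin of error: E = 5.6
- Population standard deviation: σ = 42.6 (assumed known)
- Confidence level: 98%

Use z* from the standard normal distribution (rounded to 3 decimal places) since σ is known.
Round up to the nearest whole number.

Using z* since population σ is known (z-interval formula).

For 98% confidence, z* = 2.326 (from standard normal table)

Sample size formula for z-interval: n = (z*σ/E)²

n = (2.326 × 42.6 / 5.6)²
  = (17.694214)²
  = 313.0852

Round up to the nearest whole number: n = 314

314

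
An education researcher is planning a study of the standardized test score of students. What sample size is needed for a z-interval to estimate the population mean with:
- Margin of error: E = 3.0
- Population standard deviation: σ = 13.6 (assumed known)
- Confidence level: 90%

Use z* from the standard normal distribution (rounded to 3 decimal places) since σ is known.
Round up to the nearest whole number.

Using z* since population σ is known (z-interval formula).

For 90% confidence, z* = 1.645 (from standard normal table)

Sample size formula for z-interval: n = (z*σ/E)²

n = (1.645 × 13.6 / 3.0)²
  = (7.457333)²
  = 55.6118

Round up to the nearest whole number: n = 56

56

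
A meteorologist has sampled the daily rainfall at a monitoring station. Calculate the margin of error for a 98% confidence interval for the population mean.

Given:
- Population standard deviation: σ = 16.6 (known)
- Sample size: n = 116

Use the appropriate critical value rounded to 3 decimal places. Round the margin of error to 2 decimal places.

The population standard deviation σ is known, so use the z-interval margin of error formula.

For 98% confidence, z* = 2.326 (from standard normal table)

Margin of error formula for z-interval: E = z* × σ/√n

E = 2.326 × 16.6/√116
  = 2.326 × 1.54127131
  = 3.584997

Rounded to 2 decimal places:

3.58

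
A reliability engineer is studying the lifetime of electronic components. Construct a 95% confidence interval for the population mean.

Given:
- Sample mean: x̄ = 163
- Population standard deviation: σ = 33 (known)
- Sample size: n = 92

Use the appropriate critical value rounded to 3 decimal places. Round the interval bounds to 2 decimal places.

The population standard deviation σ is known, so use a z-interval (standard normal critical value).

For 95% confidence, z* = 1.96 (from standard normal table)

Standard error: SE = σ/√n = 33/√92 = 3.440488

Margin of error: E = z* × SE = 1.96 × 3.440488 = 6.7434

Z-interval: x̄ ± E = 163 ± 6.7434 = (156.2566, 169.7434)

Rounded to 2 decimal places:

(156.26, 169.74)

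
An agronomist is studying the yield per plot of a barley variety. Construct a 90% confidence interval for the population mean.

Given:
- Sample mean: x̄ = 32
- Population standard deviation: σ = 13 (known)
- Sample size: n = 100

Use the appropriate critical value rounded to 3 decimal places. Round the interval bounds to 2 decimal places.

The population standard deviation σ is known, so use a z-interval (standard normal critical value).

For 90% confidence, z* = 1.645 (from standard normal table)

Standard error: SE = σ/√n = 13/√100 = 1.300000

Margin of error: E = z* × SE = 1.645 × 1.300000 = 2.1385

Z-interval: x̄ ± E = 32 ± 2.1385 = (29.8615, 34.1385)

Rounded to 2 decimal places:

(29.86, 34.14)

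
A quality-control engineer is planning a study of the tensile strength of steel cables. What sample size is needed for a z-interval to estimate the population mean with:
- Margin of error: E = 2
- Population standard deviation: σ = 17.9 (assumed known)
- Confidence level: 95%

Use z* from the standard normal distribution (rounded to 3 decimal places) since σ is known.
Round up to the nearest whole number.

Using z* since population σ is known (z-interval formula).

For 95% confidence, z* = 1.96 (from standard normal table)

Sample size formula for z-interval: n = (z*σ/E)²

n = (1.96 × 17.9 / 2)²
  = (17.542000)²
  = 307.7218

Round up to the nearest whole number: n = 308

308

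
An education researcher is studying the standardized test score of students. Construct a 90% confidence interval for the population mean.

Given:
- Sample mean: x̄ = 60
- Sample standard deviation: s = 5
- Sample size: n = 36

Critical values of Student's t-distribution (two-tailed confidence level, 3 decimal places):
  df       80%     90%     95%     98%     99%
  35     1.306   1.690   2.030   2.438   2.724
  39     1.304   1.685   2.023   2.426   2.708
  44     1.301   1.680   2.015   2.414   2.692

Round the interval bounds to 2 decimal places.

The population standard deviation σ is unknown (only the sample standard deviation s is given), so use a t-interval with df = n - 1 = 36 - 1 = 35.

For 90% confidence with df = 35, t* = 1.690 (from t-table)

Standard error: SE = s/√n = 5/√36 = 0.833333

Margin of error: E = t* × SE = 1.690 × 0.833333 = 1.4083

T-interval: x̄ ± E = 60 ± 1.4083 = (58.5917, 61.4083)

Rounded to 2 decimal places:

(58.59, 61.41)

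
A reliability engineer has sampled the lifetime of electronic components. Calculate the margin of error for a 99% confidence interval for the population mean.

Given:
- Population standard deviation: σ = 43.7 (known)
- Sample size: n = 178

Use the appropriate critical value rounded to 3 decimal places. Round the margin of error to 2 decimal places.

The population standard deviation σ is known, so use the z-interval margin of error formula.

For 99% confidence, z* = 2.576 (from standard normal table)

Margin of error formula for z-interval: E = z* × σ/√n

E = 2.576 × 43.7/√178
  = 2.576 × 3.275453
  = 8.4376

Rounded to 2 decimal places:

8.44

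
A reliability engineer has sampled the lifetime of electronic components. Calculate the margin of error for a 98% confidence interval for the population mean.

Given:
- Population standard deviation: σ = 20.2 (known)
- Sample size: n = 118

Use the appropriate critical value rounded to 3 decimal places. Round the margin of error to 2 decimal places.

The population standard deviation σ is known, so use the z-interval margin of error formula.

For 98% confidence, z* = 2.326 (from standard normal table)

Margin of error formula for z-interval: E = z* × σ/√n

E = 2.326 × 20.2/√118
  = 2.326 × 1.859561
  = 4.3253

Rounded to 2 decimal places:

4.33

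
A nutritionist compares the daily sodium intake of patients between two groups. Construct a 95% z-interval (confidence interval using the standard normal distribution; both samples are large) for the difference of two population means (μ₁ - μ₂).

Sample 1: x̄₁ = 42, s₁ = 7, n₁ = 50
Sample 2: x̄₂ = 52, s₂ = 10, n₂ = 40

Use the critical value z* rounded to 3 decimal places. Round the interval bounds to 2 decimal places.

Both samples are large (n₁ = 50 ≥ 30, n₂ = 40 ≥ 30), so a z-interval for the difference of means applies.

Point estimate: x̄₁ - x̄₂ = 42 - 52 = -10

Standard error: SE = √(s₁²/n₁ + s₂²/n₂)
= √(7²/50 + 10²/40)
= √(0.980000 + 2.500000)
= 1.865476

For 95% confidence, z* = 1.96 (from standard normal table)
Margin of error: E = z* × SE = 1.96 × 1.865476 = 3.6563

Z-interval: (x̄₁ - x̄₂) ± E = -10 ± 3.6563 = (-13.6563, -6.3437)

Rounded to 2 decimal places:

(-13.66, -6.34)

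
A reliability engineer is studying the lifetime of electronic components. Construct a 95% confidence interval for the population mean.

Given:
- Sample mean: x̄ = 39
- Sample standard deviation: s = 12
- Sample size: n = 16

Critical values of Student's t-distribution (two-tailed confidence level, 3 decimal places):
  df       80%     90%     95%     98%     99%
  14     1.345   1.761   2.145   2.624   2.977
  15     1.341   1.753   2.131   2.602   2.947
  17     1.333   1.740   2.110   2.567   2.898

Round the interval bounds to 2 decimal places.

The population standard deviation σ is unknown (only the sample standard deviation s is given), so use a t-interval with df = n - 1 = 16 - 1 = 15.

For 95% confidence with df = 15, t* = 2.131 (from t-table)

Standard error: SE = s/√n = 12/√16 = 3.000000

Margin of error: E = t* × SE = 2.131 × 3.000000 = 6.3930

T-interval: x̄ ± E = 39 ± 6.3930 = (32.6070, 45.3930)

Rounded to 2 decimal places:

(32.61, 45.39)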